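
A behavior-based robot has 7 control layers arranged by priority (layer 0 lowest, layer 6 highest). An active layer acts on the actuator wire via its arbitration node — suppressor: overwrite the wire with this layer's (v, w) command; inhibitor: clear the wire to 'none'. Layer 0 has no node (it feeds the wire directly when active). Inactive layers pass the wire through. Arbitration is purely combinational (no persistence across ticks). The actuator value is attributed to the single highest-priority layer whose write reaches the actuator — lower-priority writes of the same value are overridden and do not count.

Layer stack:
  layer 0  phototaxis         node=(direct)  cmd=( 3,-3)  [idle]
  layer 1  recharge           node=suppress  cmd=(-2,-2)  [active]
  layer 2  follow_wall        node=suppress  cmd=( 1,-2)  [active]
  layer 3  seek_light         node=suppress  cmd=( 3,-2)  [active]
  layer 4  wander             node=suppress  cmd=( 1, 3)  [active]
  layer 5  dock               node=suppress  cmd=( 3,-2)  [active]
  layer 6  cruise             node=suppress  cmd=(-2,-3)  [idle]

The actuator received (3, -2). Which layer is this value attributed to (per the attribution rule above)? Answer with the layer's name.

layer 0 (phototaxis) idle — none
layer 1 (recharge) active — suppresses: (-2, -2)
layer 2 (follow_wall) active — suppresses: (1, -2)
layer 3 (seek_light) active — suppresses: (3, -2)
layer 4 (wander) active — suppresses: (1, 3)
layer 5 (dock) active — suppresses: (3, -2)
layer 6 (cruise) idle — unchanged: (3, -2)
→ actuator (3, -2)
last writer: layer 5 = dock

dock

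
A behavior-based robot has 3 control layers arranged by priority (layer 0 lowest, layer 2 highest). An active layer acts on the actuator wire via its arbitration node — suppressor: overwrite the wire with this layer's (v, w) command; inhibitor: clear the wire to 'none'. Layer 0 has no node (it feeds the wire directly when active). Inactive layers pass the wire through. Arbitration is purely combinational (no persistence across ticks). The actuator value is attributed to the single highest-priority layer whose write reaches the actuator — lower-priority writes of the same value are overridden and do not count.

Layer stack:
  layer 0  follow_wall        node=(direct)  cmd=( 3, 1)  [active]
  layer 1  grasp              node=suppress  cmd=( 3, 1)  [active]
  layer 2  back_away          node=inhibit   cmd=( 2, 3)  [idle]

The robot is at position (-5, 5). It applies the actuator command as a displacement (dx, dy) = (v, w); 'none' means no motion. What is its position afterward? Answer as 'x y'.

-2 6

[0] follow_wall on; wire := (3, 1)
[1] grasp on (suppress); wire := (3, 1)
[2] back_away off; pass (3, 1)
output (3, 1)
position: (-5, 5) + (3, 1) = (-2, 6)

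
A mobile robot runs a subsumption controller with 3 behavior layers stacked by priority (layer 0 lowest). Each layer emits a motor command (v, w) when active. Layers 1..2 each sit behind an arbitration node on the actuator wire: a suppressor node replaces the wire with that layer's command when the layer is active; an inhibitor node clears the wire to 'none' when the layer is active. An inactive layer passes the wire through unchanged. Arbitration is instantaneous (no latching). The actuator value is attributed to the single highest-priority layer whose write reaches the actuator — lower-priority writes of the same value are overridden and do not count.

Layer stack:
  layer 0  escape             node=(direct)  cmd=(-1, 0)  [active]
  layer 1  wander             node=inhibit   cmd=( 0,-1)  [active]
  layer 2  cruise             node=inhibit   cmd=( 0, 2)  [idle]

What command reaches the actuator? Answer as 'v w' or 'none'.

layer 0 (escape) active — direct: (-1, 0)
layer 1 (wander) active — inhibits: none
layer 2 (cruise) idle — unchanged: none
→ actuator none

none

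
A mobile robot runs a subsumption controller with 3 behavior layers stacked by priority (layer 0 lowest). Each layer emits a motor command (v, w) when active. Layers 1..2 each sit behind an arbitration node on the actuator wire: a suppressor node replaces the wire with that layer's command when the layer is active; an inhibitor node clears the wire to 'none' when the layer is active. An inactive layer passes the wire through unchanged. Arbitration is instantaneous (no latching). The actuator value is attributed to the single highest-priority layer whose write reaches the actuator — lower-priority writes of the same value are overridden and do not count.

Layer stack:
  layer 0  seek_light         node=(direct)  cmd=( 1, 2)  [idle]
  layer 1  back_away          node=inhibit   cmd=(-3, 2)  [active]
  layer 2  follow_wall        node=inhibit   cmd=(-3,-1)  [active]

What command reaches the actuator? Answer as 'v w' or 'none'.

layer 0 (seek_light) idle — none
layer 1 (back_away) active — inhibits: none
layer 2 (follow_wall) active — inhibits: none
→ actuator none

none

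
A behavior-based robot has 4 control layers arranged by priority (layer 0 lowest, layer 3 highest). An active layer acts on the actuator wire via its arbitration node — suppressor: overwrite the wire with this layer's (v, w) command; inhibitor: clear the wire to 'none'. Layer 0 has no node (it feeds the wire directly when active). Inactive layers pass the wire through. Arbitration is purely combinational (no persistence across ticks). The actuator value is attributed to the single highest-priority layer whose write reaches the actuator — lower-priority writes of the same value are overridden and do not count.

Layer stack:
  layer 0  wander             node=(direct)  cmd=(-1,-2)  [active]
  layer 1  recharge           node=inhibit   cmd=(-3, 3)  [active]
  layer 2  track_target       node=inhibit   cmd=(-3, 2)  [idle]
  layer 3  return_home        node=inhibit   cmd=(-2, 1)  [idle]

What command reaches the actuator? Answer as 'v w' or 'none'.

L0 wander: active, feeds wire = (-1, -2)
L1 recharge: active, inhibitor → wire = none
L2 track_target: idle → wire stays none
L3 return_home: idle → wire stays none
actuator = none

none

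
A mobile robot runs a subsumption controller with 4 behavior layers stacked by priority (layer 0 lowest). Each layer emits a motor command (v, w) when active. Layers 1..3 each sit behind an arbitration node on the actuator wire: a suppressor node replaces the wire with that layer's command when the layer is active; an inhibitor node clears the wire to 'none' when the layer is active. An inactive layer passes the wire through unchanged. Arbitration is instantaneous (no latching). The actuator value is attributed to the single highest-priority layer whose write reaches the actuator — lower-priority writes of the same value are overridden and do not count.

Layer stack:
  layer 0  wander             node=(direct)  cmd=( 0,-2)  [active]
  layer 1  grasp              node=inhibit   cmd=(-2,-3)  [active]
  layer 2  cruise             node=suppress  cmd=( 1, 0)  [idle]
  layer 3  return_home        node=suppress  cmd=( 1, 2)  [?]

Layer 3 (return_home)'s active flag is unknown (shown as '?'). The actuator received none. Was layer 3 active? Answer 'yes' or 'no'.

no

If layer 3 is active=yes:
  actuator would be (1, 2)
If layer 3 is active=no:
  actuator would be none
Observed none, so layer 3 was idle.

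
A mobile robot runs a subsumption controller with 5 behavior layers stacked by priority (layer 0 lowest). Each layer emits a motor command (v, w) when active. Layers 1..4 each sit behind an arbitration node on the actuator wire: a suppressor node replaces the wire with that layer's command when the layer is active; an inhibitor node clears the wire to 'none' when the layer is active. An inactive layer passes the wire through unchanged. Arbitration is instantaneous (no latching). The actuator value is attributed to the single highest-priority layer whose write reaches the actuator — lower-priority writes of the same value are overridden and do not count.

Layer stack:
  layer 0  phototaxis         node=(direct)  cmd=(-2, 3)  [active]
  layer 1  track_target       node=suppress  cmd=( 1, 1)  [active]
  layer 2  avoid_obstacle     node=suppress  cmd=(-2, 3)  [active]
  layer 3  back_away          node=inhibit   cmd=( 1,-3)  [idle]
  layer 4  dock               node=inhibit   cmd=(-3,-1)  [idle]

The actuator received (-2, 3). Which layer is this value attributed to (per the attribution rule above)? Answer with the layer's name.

avoid_obstacle

L0 phototaxis: active, feeds wire = (-2, 3)
L1 track_target: active, suppressor → wire = (1, 1)
L2 avoid_obstacle: active, suppressor → wire = (-2, 3)
L3 back_away: idle → wire stays (-2, 3)
L4 dock: idle → wire stays (-2, 3)
actuator = (-2, 3)
last writer: layer 2 = avoid_obstacle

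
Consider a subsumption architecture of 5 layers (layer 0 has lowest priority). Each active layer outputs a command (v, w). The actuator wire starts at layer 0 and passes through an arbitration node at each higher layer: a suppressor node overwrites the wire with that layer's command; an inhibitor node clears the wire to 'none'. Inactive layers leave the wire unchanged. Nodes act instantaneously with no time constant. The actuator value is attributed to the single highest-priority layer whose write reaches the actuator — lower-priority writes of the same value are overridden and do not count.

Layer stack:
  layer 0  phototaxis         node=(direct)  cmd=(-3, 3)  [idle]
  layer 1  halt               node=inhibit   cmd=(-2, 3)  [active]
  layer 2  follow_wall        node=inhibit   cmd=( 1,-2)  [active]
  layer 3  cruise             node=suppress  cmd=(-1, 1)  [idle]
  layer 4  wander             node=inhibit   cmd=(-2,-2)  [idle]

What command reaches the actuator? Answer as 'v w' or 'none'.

layer 0 (phototaxis) idle — none
layer 1 (halt) active — inhibits: none
layer 2 (follow_wall) active — inhibits: none
layer 3 (cruise) idle — unchanged: none
layer 4 (wander) idle — unchanged: none
→ actuator none

none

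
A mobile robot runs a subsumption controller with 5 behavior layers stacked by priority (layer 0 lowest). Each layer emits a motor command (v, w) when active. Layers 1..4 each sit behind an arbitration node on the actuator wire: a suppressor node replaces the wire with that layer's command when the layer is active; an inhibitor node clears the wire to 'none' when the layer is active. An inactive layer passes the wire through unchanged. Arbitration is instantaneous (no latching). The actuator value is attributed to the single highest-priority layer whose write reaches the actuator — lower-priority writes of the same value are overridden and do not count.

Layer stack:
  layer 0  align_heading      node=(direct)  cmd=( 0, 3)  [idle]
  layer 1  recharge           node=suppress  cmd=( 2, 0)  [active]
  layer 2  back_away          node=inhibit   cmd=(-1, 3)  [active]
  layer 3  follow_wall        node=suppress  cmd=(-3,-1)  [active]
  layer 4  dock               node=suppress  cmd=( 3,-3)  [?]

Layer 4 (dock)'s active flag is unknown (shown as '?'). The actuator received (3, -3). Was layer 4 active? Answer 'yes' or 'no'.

yes

If layer 4 is active=yes:
  actuator would be (3, -3)
If layer 4 is active=no:
  actuator would be (-3, -1)
Observed (3, -3), so layer 4 was active.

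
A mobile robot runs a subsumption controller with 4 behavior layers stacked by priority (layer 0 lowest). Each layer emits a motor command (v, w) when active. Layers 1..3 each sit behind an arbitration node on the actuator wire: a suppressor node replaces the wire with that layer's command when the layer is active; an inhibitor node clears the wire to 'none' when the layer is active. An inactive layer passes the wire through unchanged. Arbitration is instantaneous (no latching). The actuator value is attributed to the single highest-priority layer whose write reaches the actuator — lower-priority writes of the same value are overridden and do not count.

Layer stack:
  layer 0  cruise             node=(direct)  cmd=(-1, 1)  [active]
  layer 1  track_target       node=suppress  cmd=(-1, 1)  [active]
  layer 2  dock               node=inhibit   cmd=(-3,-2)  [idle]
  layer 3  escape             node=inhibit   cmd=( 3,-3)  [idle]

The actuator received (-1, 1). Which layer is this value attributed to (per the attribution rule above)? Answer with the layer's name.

track_target

layer 0 (cruise) active — direct: (-1, 1)
layer 1 (track_target) active — suppresses: (-1, 1)
layer 2 (dock) idle — unchanged: (-1, 1)
layer 3 (escape) idle — unchanged: (-1, 1)
→ actuator (-1, 1)
last writer: layer 1 = track_target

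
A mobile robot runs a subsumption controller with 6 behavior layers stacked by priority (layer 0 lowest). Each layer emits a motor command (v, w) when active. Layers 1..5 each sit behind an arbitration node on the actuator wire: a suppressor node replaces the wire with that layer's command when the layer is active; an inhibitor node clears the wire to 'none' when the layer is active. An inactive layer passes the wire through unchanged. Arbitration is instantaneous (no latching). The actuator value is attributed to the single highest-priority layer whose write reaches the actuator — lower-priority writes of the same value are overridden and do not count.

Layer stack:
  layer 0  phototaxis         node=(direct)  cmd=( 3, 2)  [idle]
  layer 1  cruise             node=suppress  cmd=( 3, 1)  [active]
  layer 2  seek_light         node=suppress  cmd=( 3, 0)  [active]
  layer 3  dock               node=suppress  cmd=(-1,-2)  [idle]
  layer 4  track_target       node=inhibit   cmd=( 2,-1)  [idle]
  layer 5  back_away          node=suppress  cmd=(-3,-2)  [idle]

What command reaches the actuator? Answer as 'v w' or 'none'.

[0] phototaxis off; wire := none
[1] cruise on (suppress); wire := (3, 1)
[2] seek_light on (suppress); wire := (3, 0)
[3] dock off; pass (3, 0)
[4] track_target off; pass (3, 0)
[5] back_away off; pass (3, 0)
output (3, 0)

3 0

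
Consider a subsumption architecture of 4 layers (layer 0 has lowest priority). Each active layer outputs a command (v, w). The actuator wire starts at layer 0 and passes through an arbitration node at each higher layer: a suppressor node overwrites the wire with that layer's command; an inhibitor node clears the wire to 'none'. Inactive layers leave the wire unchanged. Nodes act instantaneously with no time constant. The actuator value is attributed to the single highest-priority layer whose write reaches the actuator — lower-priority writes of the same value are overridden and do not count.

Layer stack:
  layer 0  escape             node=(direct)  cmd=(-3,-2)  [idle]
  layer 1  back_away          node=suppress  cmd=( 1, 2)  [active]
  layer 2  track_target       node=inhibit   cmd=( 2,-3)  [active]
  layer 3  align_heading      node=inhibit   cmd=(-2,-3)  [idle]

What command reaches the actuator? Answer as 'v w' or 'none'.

L0 escape: idle → wire = none
L1 back_away: active, suppressor → wire = (1, 2)
L2 track_target: active, inhibitor → wire = none
L3 align_heading: idle → wire stays none
actuator = none

none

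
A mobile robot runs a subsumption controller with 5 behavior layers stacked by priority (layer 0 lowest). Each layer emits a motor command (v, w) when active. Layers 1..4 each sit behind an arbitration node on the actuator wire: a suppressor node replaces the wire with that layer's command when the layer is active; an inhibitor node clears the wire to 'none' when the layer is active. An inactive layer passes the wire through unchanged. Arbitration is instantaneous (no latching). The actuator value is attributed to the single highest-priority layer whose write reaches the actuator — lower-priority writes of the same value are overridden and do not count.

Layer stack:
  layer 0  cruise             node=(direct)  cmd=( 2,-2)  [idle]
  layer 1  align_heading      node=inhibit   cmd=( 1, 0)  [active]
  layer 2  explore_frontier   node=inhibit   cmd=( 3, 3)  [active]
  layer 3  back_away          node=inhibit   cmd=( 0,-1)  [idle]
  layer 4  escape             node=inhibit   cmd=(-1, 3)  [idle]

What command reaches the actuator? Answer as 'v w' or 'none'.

layer 0 (cruise) idle — none
layer 1 (align_heading) active — inhibits: none
layer 2 (explore_frontier) active — inhibits: none
layer 3 (back_away) idle — unchanged: none
layer 4 (escape) idle — unchanged: none
→ actuator none

none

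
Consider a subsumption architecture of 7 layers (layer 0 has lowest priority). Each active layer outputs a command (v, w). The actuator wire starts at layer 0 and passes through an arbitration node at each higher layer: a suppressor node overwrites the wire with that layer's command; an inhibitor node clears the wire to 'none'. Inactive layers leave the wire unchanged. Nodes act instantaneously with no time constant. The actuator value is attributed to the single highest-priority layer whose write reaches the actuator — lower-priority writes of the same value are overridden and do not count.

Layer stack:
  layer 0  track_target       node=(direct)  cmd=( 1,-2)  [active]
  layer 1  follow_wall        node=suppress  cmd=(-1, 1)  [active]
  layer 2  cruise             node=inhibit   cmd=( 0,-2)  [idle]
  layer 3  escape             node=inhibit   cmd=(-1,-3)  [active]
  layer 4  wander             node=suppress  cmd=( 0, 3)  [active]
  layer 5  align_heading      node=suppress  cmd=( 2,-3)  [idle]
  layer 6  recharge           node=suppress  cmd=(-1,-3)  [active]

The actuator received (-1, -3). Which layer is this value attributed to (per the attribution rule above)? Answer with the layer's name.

[0] track_target on; wire := (1, -2)
[1] follow_wall on (suppress); wire := (-1, 1)
[2] cruise off; pass (-1, 1)
[3] escape on (inhibit); wire := none
[4] wander on (suppress); wire := (0, 3)
[5] align_heading off; pass (0, 3)
[6] recharge on (suppress); wire := (-1, -3)
output (-1, -3)
last writer: layer 6 = recharge

recharge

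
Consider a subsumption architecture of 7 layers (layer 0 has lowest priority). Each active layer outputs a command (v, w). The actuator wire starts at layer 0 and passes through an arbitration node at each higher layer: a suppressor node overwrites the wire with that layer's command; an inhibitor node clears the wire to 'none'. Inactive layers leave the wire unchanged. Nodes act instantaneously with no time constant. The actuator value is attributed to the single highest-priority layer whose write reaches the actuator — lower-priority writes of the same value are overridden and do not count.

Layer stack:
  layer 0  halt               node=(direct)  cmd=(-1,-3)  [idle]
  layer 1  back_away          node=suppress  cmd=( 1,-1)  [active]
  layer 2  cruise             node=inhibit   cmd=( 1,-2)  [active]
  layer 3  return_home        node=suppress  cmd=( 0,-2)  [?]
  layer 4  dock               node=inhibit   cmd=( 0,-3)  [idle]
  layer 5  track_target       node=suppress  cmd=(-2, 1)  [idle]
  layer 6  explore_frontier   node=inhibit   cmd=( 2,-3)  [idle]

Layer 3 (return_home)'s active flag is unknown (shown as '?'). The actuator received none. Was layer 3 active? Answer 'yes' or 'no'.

no

If layer 3 is active=yes:
  actuator would be (0, -2)
If layer 3 is active=no:
  actuator would be none
Observed none, so layer 3 was idle.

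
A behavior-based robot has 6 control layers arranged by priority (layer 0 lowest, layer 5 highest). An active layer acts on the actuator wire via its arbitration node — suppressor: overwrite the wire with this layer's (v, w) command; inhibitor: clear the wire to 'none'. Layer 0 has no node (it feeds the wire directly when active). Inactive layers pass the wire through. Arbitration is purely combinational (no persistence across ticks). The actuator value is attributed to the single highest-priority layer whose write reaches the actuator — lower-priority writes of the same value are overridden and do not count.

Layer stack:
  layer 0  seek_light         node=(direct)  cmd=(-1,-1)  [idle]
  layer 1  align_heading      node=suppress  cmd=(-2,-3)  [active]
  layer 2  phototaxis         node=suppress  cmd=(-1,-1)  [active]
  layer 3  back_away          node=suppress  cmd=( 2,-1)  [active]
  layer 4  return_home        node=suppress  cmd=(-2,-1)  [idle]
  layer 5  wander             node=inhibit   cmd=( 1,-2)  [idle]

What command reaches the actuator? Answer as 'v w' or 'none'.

2 -1

L0 seek_light: idle → wire = none
L1 align_heading: active, suppressor → wire = (-2, -3)
L2 phototaxis: active, suppressor → wire = (-1, -1)
L3 back_away: active, suppressor → wire = (2, -1)
L4 return_home: idle → wire stays (2, -1)
L5 wander: idle → wire stays (2, -1)
actuator = (2, -1)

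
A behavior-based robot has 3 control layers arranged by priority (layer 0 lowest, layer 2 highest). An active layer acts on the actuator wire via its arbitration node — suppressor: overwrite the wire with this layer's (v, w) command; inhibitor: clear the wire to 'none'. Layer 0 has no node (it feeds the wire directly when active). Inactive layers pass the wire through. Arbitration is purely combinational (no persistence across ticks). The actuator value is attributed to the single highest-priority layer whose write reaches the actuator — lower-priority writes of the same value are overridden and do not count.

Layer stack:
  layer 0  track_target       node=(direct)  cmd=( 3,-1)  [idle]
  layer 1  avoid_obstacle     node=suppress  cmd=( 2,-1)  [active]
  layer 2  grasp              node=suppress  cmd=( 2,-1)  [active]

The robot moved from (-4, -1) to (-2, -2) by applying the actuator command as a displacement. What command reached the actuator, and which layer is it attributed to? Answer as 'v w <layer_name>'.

displacement = (-2, -2) − (-4, -1) = (2, -1)
layer 0 (track_target) idle — none
layer 1 (avoid_obstacle) active — suppresses: (2, -1)
layer 2 (grasp) active — suppresses: (2, -1)
→ actuator (2, -1) — from layer 2 (grasp)

2 -1 grasp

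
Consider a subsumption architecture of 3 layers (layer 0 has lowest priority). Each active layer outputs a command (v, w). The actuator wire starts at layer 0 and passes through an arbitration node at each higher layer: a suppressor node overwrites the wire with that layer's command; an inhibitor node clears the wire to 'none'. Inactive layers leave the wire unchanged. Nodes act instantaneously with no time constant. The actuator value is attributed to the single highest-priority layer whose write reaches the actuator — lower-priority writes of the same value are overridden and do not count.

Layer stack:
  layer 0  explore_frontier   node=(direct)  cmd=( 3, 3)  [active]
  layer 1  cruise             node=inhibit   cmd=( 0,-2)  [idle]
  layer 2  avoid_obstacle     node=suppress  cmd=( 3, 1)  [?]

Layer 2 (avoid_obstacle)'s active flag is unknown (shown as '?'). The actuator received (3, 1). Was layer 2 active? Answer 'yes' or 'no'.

yes

If layer 2 is active=yes:
  actuator would be (3, 1)
If layer 2 is active=no:
  actuator would be (3, 3)
Observed (3, 1), so layer 2 was active.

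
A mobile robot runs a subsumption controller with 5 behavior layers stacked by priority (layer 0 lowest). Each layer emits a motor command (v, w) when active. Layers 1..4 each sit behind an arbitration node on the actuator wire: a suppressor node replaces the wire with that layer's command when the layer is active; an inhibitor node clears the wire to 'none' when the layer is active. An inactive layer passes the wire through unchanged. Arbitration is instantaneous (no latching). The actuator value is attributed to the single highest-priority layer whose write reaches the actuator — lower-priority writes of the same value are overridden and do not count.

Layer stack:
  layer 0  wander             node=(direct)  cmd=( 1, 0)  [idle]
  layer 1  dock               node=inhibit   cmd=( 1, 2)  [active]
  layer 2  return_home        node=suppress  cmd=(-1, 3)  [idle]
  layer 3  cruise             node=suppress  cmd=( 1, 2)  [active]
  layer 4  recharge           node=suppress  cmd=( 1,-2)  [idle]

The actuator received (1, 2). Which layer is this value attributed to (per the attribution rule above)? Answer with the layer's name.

cruise

L0 wander: idle → wire = none
L1 dock: active, inhibitor → wire = none
L2 return_home: idle → wire stays none
L3 cruise: active, suppressor → wire = (1, 2)
L4 recharge: idle → wire stays (1, 2)
actuator = (1, 2)
last writer: layer 3 = cruise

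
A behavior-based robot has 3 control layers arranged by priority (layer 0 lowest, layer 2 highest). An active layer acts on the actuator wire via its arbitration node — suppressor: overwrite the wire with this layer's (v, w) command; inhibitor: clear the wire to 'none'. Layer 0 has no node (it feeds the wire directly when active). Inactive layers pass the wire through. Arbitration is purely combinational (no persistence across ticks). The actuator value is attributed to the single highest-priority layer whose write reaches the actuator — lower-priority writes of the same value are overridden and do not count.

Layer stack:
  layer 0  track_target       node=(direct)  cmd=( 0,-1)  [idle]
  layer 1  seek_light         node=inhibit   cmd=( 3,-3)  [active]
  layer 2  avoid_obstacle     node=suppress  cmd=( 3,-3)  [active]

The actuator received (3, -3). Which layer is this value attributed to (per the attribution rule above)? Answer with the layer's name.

avoid_obstacle

layer 0 (track_target) idle — none
layer 1 (seek_light) active — inhibits: none
layer 2 (avoid_obstacle) active — suppresses: (3, -3)
→ actuator (3, -3)
last writer: layer 2 = avoid_obstacle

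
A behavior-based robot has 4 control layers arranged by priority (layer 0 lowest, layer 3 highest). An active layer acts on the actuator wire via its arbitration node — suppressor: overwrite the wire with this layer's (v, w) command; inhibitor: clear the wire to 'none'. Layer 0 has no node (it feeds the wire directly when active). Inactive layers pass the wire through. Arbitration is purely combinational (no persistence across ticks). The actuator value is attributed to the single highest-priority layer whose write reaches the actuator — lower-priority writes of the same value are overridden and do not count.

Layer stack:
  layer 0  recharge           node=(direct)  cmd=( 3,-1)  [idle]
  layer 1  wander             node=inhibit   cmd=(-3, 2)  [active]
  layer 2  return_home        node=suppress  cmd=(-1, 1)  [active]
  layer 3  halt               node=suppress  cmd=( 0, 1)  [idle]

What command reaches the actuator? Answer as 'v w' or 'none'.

[0] recharge off; wire := none
[1] wander on (inhibit); wire := none
[2] return_home on (suppress); wire := (-1, 1)
[3] halt off; pass (-1, 1)
output (-1, 1)

-1 1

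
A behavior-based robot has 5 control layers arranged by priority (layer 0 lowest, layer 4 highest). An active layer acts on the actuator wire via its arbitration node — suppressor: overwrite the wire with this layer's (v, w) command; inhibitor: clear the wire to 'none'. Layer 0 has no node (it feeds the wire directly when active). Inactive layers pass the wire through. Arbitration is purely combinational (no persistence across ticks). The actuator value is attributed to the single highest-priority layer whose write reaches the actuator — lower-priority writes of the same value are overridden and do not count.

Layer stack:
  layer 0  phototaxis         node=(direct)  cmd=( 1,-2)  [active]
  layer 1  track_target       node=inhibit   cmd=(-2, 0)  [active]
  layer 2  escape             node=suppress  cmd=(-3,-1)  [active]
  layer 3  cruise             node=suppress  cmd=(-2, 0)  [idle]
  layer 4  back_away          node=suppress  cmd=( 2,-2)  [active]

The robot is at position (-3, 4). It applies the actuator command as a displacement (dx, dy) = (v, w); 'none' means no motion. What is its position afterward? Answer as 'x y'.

L0 phototaxis: active, feeds wire = (1, -2)
L1 track_target: active, inhibitor → wire = none
L2 escape: active, suppressor → wire = (-3, -1)
L3 cruise: idle → wire stays (-3, -1)
L4 back_away: active, suppressor → wire = (2, -2)
actuator = (2, -2)
position: (-3, 4) + (2, -2) = (-1, 2)

-1 2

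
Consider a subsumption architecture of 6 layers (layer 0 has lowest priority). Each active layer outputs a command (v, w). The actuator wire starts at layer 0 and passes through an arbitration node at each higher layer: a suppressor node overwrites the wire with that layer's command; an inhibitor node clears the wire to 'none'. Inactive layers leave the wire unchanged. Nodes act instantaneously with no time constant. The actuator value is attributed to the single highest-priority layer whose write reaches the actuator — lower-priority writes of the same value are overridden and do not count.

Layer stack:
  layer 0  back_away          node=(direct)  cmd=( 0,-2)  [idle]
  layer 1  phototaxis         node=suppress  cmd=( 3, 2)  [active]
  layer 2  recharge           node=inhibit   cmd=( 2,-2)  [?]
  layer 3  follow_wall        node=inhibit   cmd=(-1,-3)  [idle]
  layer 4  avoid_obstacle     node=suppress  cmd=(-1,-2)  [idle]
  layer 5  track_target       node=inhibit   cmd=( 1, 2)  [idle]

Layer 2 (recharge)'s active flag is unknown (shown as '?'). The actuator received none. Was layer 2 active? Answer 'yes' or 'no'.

If layer 2 is active=yes:
  actuator would be none
If layer 2 is active=no:
  actuator would be (3, 2)
Observed none, so layer 2 was active.

yes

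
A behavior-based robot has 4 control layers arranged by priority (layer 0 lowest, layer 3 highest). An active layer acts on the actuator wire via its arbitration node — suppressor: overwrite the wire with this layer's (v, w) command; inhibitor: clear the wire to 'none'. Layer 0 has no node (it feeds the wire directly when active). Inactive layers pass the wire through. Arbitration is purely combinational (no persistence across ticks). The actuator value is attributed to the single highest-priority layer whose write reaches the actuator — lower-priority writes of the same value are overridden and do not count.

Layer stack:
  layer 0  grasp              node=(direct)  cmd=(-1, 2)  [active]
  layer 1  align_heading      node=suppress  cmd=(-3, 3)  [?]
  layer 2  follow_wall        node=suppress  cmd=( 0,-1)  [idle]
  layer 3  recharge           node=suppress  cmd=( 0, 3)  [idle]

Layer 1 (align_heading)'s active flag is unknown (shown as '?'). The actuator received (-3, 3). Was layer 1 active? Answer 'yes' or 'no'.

yes

If layer 1 is active=yes:
  actuator would be (-3, 3)
If layer 1 is active=no:
  actuator would be (-1, 2)
Observed (-3, 3), so layer 1 was active.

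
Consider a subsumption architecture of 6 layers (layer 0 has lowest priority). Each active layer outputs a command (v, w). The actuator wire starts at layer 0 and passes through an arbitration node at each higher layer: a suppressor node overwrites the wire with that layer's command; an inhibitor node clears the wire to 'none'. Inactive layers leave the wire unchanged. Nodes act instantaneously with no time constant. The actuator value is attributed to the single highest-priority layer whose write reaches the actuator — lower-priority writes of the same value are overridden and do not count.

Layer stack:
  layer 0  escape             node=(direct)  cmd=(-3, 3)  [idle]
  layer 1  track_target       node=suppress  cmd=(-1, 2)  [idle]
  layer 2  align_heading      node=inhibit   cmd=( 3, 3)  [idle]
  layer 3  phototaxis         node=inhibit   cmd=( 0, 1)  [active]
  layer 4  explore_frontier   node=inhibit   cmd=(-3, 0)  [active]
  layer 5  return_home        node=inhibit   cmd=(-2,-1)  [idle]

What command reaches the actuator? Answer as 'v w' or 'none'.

none

L0 escape: idle → wire = none
L1 track_target: idle → wire stays none
L2 align_heading: idle → wire stays none
L3 phototaxis: active, inhibitor → wire = none
L4 explore_frontier: active, inhibitor → wire = none
L5 return_home: idle → wire stays none
actuator = none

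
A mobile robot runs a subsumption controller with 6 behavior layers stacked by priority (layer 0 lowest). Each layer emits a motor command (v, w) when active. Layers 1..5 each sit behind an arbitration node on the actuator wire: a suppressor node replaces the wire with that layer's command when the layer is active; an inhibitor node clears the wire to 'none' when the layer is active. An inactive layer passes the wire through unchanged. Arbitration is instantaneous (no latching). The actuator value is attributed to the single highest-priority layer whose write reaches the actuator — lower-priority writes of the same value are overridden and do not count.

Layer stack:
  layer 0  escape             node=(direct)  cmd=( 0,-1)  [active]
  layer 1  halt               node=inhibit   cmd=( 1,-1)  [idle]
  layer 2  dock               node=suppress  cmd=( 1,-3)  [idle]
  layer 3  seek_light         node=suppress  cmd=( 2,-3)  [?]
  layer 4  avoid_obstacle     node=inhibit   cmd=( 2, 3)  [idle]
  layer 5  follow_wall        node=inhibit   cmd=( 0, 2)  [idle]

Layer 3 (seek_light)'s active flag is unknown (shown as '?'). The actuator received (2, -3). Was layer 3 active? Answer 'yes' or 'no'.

If layer 3 is active=yes:
  actuator would be (2, -3)
If layer 3 is active=no:
  actuator would be (0, -1)
Observed (2, -3), so layer 3 was active.

yes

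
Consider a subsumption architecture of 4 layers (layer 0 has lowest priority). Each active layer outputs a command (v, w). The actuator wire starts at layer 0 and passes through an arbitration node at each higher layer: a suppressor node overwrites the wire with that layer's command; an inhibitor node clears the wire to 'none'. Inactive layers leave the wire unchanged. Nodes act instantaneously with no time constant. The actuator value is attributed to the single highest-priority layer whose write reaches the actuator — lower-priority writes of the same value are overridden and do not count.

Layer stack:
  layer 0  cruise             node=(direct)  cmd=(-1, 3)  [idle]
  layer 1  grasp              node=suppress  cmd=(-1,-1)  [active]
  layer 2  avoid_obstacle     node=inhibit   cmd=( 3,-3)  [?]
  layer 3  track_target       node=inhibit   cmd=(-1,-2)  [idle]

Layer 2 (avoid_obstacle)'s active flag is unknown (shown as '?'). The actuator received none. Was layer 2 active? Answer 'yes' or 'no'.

yes

If layer 2 is active=yes:
  actuator would be none
If layer 2 is active=no:
  actuator would be (-1, -1)
Observed none, so layer 2 was active.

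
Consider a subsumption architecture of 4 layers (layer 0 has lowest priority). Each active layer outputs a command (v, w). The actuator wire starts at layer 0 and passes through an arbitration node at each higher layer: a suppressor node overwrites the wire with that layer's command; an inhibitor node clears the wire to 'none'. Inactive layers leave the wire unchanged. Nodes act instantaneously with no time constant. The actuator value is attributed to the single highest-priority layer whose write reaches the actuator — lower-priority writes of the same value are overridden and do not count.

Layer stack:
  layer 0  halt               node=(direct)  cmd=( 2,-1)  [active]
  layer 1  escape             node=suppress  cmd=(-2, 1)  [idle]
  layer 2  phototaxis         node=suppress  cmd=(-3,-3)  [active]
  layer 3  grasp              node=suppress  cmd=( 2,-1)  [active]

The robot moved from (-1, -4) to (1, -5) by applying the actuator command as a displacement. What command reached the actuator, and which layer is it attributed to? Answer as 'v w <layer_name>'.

2 -1 grasp

displacement = (1, -5) − (-1, -4) = (2, -1)
[0] halt on; wire := (2, -1)
[1] escape off; pass (2, -1)
[2] phototaxis on (suppress); wire := (-3, -3)
[3] grasp on (suppress); wire := (2, -1)
output (2, -1) — from layer 3 (grasp)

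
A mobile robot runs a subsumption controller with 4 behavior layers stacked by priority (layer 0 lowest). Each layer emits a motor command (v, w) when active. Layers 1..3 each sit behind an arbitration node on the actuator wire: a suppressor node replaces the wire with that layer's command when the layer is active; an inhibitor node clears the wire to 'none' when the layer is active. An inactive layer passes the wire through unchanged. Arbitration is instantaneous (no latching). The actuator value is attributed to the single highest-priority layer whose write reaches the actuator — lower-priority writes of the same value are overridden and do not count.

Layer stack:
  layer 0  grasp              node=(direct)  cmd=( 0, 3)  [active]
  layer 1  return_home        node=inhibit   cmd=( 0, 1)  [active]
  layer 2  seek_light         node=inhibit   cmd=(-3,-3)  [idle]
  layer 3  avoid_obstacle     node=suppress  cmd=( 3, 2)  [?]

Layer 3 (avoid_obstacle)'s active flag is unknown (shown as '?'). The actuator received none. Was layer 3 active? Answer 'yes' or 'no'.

If layer 3 is active=yes:
  actuator would be (3, 2)
If layer 3 is active=no:
  actuator would be none
Observed none, so layer 3 was idle.

no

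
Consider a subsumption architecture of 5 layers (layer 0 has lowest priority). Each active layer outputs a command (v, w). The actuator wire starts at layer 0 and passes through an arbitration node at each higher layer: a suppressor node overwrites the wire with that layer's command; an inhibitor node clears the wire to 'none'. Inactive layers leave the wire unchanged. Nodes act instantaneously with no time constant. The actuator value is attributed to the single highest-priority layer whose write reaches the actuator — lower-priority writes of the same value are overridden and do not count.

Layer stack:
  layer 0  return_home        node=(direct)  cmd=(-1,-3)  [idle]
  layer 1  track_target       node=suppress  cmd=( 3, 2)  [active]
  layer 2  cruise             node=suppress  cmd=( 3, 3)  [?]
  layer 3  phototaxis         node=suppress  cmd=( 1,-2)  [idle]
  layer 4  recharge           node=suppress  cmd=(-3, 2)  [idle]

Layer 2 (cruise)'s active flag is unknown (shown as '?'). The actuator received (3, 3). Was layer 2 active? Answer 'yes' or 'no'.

If layer 2 is active=yes:
  actuator would be (3, 3)
If layer 2 is active=no:
  actuator would be (3, 2)
Observed (3, 3), so layer 2 was active.

yes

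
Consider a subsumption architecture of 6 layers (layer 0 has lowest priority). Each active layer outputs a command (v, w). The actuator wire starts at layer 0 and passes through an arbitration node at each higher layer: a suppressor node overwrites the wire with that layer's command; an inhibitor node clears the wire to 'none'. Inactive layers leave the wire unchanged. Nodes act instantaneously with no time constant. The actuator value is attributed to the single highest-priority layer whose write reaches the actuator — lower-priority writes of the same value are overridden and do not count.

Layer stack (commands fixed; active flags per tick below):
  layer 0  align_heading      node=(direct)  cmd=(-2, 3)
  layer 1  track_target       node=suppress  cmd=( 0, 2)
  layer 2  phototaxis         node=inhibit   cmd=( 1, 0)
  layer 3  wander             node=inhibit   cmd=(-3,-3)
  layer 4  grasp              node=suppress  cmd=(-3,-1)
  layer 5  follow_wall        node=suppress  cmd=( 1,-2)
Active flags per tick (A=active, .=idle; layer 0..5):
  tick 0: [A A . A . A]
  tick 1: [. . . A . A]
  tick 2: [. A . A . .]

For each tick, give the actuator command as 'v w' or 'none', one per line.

1 -2
1 -2
none

tick 0:
  layer 0 (align_heading) active — direct: (-2, 3)
  layer 1 (track_target) active — suppresses: (0, 2)
  layer 2 (phototaxis) idle — unchanged: (0, 2)
  layer 3 (wander) active — inhibits: none
  layer 4 (grasp) idle — unchanged: none
  layer 5 (follow_wall) active — suppresses: (1, -2)
  → actuator (1, -2)
tick 1:
  layer 0 (align_heading) idle — none
  layer 1 (track_target) idle — unchanged: none
  layer 2 (phototaxis) idle — unchanged: none
  layer 3 (wander) active — inhibits: none
  layer 4 (grasp) idle — unchanged: none
  layer 5 (follow_wall) active — suppresses: (1, -2)
  → actuator (1, -2)
tick 2:
  layer 0 (align_heading) idle — none
  layer 1 (track_target) active — suppresses: (0, 2)
  layer 2 (phototaxis) idle — unchanged: (0, 2)
  layer 3 (wander) active — inhibits: none
  layer 4 (grasp) idle — unchanged: none
  layer 5 (follow_wall) idle — unchanged: none
  → actuator none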